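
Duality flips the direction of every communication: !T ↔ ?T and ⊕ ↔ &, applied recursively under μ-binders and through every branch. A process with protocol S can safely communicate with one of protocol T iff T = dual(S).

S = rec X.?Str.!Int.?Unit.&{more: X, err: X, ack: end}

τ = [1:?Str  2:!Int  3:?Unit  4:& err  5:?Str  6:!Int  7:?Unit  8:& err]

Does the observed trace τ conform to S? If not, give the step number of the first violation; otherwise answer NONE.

step 1: ?Str  ok  state: !Int.?Unit.&{more: rec X.…, err: rec X.…, ack: end}
step 2: !Int  ok  state: ?Unit.&{more: rec X.…, err: rec X.…, ack: end}
step 3: ?Unit  ok  state: &{more: rec X.…, err: rec X.…, ack: end}
step 4: & err  ok  state: rec X.…
step 5: ?Str  ok  state: !Int.?Unit.&{more: rec X.…, err: rec X.…, ack: end}
step 6: !Int  ok  state: ?Unit.&{more: rec X.…, err: rec X.…, ack: end}
step 7: ?Unit  ok  state: &{more: rec X.…, err: rec X.…, ack: end}
step 8: & err  ok  state: rec X.…
trace exhausted — no violation

NONE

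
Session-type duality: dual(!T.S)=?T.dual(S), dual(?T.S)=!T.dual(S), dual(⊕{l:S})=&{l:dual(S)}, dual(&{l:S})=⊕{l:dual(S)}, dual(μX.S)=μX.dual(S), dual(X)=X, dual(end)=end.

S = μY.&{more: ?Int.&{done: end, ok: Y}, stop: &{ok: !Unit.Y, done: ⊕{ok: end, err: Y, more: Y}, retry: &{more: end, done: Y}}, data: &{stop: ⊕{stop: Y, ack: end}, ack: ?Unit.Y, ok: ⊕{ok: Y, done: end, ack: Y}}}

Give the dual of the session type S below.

μY → μY  (binder kept)
  &{more,stop,data} → ⊕{more,stop,data}  (external→internal)
    [more]
      ?Int → !Int
        &{done,ok} → ⊕{done,ok}  (external→internal)
          [done]
            end self-dual
          [ok]
            Y self-dual
    [stop]
      &{ok,done,retry} → ⊕{ok,done,retry}  (external→internal)
        [ok]
          !Unit → ?Unit
            Y self-dual
        [done]
          ⊕{ok,err,more} → &{ok,err,more}  (select→offer)
            [ok]
              end self-dual
            [err]
              Y self-dual
            [more]
              Y self-dual
        [retry]
          &{more,done} → ⊕{more,done}  (external→internal)
            [more]
              end self-dual
            [done]
              Y self-dual
    [data]
      &{stop,ack,ok} → ⊕{stop,ack,ok}  (external→internal)
        [stop]
          ⊕{stop,ack} → &{stop,ack}  (select→offer)
            [stop]
              Y self-dual
            [ack]
              end self-dual
        [ack]
          ?Unit → !Unit
            Y self-dual
        [ok]
          ⊕{ok,done,ack} → &{ok,done,ack}  (select→offer)
            [ok]
              Y self-dual
            [done]
              end self-dual
            [ack]
              Y self-dual

μY.⊕{more: !Int.⊕{done: end, ok: Y}, stop: ⊕{ok: ?Unit.Y, done: &{ok: end, err: Y, more: Y}, retry: ⊕{more: end, done: Y}}, data: ⊕{stop: &{stop: Y, ack: end}, ack: !Unit.Y, ok: &{ok: Y, done: end, ack: Y}}}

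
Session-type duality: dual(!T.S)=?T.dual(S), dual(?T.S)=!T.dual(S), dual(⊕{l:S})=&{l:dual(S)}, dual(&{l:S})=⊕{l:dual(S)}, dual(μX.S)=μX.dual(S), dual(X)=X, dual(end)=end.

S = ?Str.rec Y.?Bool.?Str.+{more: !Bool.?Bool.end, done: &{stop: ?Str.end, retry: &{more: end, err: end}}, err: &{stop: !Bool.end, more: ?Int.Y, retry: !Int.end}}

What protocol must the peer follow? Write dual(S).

?Str ↦ !Str
  rec Y ↦ rec Y  (μ self-dual)
    ?Bool ↦ !Bool
      ?Str ↦ !Str
        +{more,done,err} ↦ &{more,done,err}  (internal→external)
          • more:
            !Bool ↦ ?Bool
              ?Bool ↦ !Bool
                end ↦ end
          • done:
            &{stop,retry} ↦ +{stop,retry}  (offer→select)
              • stop:
                ?Str ↦ !Str
                  end ↦ end
              • retry:
                &{more,err} ↦ +{more,err}  (offer→select)
                  • more:
                    end ↦ end
                  • err:
                    end ↦ end
          • err:
            &{stop,more,retry} ↦ +{stop,more,retry}  (offer→select)
              • stop:
                !Bool ↦ ?Bool
                  end ↦ end
              • more:
                ?Int ↦ !Int
                  Y ↦ Y
              • retry:
                !Int ↦ ?Int
                  end ↦ end

!Str.rec Y.!Bool.!Str.&{more: ?Bool.!Bool.end, done: +{stop: !Str.end, retry: +{more: end, err: end}}, err: +{stop: ?Bool.end, more: !Int.Y, retry: ?Int.end}}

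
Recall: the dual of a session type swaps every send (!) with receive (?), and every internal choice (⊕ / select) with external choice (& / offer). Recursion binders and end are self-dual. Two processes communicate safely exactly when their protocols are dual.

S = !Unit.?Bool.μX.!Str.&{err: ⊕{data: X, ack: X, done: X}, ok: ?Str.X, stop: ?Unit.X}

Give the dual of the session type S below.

!Unit ↦ ?Unit
  ?Bool ↦ !Bool
    μX ↦ μX  (rec unchanged)
      !Str ↦ ?Str
        &{err,ok,stop} ↦ ⊕{err,ok,stop}  (&→⊕)
          • err:
            ⊕{data,ack,done} ↦ &{data,ack,done}  (select→offer)
              • data:
                dual(X) = X
              • ack:
                dual(X) = X
              • done:
                dual(X) = X
          • ok:
            ?Str ↦ !Str
              dual(X) = X
          • stop:
            ?Unit ↦ !Unit
              dual(X) = X

?Unit.!Bool.μX.?Str.⊕{err: &{data: X, ack: X, done: X}, ok: !Str.X, stop: !Unit.X}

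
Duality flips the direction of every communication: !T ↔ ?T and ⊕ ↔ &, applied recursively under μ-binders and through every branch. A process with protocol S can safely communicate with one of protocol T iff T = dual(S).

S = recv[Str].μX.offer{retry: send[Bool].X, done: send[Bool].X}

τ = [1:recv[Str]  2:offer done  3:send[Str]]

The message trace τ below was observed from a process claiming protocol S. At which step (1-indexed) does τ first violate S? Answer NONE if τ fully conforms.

3

[1] recv[Str]  ✓  state: μX.…
[2] offer done  ✓  state: send[Bool].μX.…
[3] got send[Str], protocol expects send[Bool]  ✗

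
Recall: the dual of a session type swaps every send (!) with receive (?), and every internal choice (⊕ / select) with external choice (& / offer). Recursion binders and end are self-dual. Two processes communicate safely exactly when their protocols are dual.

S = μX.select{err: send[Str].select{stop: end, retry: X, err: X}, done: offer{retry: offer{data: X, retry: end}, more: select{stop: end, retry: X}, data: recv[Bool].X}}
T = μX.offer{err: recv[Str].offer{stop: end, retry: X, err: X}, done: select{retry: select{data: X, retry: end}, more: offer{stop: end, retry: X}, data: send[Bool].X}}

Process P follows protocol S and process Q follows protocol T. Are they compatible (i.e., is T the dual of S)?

μX ‖ μX  ok (μ self-dual)
  select{err,done} ‖ offer{err,done}  ok label sets agree
    [err]
      send[Str] ‖ recv[Str]  ok
        select{stop,retry,err} ‖ offer{stop,retry,err}  ok label sets agree
          [stop]
            end ‖ end  ok
          [retry]
            X ‖ X  ok
          [err]
            X ‖ X  ok
    [done]
      offer{retry,more,data} ‖ select{retry,more,data}  ok label sets agree
        [retry]
          offer{data,retry} ‖ select{data,retry}  ok label sets agree
            [data]
              X ‖ X  ok
            [retry]
              end ‖ end  ok
        [more]
          select{stop,retry} ‖ offer{stop,retry}  ok label sets agree
            [stop]
              end ‖ end  ok
            [retry]
              X ‖ X  ok
        [data]
          recv[Bool] ‖ send[Bool]  ok
            X ‖ X  ok

YES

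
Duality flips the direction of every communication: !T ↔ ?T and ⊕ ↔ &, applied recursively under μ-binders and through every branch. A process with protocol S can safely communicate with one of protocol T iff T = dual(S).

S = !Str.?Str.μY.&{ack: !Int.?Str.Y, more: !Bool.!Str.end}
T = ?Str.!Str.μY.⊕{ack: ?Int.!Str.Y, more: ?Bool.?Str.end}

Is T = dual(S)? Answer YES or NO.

!Str | ?Str  ok
  ?Str | !Str  ok
    μY | μY  ok (μ self-dual)
      &{ack,more} | ⊕{ack,more}  ok label sets agree
        • ack:
          !Int | ?Int  ok
            ?Str | !Str  ok
              Y | Y  ok
        • more:
          !Bool | ?Bool  ok
            !Str | ?Str  ok
              end | end  ok

YES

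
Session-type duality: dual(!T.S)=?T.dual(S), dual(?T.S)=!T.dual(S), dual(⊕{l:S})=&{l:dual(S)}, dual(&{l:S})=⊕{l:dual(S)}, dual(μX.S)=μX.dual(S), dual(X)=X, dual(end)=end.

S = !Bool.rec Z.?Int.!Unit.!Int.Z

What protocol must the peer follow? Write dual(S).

!Bool = ?Bool
  rec Z = rec Z  (μ self-dual)
    ?Int = !Int
      !Unit = ?Unit
        !Int = ?Int
          dual(Z) = Z

?Bool.rec Z.!Int.?Unit.?Int.Z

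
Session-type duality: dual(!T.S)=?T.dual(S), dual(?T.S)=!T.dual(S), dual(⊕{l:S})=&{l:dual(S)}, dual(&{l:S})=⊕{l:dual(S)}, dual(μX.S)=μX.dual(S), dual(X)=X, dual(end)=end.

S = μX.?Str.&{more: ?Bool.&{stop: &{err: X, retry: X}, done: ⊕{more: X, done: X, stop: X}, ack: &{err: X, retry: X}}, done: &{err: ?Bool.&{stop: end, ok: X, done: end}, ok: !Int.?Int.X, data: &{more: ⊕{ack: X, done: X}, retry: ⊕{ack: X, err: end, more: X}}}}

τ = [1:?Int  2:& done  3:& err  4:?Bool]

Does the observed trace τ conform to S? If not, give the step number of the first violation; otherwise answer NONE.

1

[1] got ?Int, protocol expects ?Str  ✗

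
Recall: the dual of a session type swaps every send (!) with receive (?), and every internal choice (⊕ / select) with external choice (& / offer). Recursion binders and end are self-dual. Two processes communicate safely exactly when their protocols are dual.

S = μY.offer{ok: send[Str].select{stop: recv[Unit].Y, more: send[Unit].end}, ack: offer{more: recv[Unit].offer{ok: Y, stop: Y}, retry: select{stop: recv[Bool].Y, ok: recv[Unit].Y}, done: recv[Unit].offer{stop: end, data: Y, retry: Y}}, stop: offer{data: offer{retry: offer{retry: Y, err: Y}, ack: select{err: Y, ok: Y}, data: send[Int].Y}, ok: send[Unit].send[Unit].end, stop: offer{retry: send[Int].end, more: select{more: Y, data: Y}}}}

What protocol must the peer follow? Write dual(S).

μY ↦ μY  (binder kept)
  offer{ok,ack,stop} ↦ select{ok,ack,stop}  (external→internal)
    [ok]
      send[Str] ↦ recv[Str]
        select{stop,more} ↦ offer{stop,more}  (select→offer)
          [stop]
            recv[Unit] ↦ send[Unit]
              Y self-dual
          [more]
            send[Unit] ↦ recv[Unit]
              end self-dual
    [ack]
      offer{more,retry,done} ↦ select{more,retry,done}  (external→internal)
        [more]
          recv[Unit] ↦ send[Unit]
            offer{ok,stop} ↦ select{ok,stop}  (external→internal)
              [ok]
                Y self-dual
              [stop]
                Y self-dual
        [retry]
          select{stop,ok} ↦ offer{stop,ok}  (select→offer)
            [stop]
              recv[Bool] ↦ send[Bool]
                Y self-dual
            [ok]
              recv[Unit] ↦ send[Unit]
                Y self-dual
        [done]
          recv[Unit] ↦ send[Unit]
            offer{stop,data,retry} ↦ select{stop,data,retry}  (external→internal)
              [stop]
                end self-dual
              [data]
                Y self-dual
              [retry]
                Y self-dual
    [stop]
      offer{data,ok,stop} ↦ select{data,ok,stop}  (external→internal)
        [data]
          offer{retry,ack,data} ↦ select{retry,ack,data}  (external→internal)
            [retry]
              offer{retry,err} ↦ select{retry,err}  (external→internal)
                [retry]
                  Y self-dual
                [err]
                  Y self-dual
            [ack]
              select{err,ok} ↦ offer{err,ok}  (select→offer)
                [err]
                  Y self-dual
                [ok]
                  Y self-dual
            [data]
              send[Int] ↦ recv[Int]
                Y self-dual
        [ok]
          send[Unit] ↦ recv[Unit]
            send[Unit] ↦ recv[Unit]
              end self-dual
        [stop]
          offer{retry,more} ↦ select{retry,more}  (external→internal)
            [retry]
              send[Int] ↦ recv[Int]
                end self-dual
            [more]
              select{more,data} ↦ offer{more,data}  (select→offer)
                [more]
                  Y self-dual
                [data]
                  Y self-dual

μY.select{ok: recv[Str].offer{stop: send[Unit].Y, more: recv[Unit].end}, ack: select{more: send[Unit].select{ok: Y, stop: Y}, retry: offer{stop: send[Bool].Y, ok: send[Unit].Y}, done: send[Unit].select{stop: end, data: Y, retry: Y}}, stop: select{data: select{retry: select{retry: Y, err: Y}, ack: offer{err: Y, ok: Y}, data: recv[Int].Y}, ok: recv[Unit].recv[Unit].end, stop: select{retry: recv[Int].end, more: offer{more: Y, data: Y}}}}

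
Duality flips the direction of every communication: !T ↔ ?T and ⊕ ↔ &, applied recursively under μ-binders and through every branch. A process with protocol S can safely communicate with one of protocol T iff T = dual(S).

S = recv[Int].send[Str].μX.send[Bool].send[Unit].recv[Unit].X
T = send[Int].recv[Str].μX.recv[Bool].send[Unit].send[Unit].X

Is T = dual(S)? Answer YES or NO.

NO

recv[Int] | send[Int]  ok
  send[Str] | recv[Str]  ok
    μX | μX  ok (μ self-dual)
      send[Bool] | recv[Bool]  ok
        send[Unit] | send[Unit]  ✗ same direction on both sides — not dual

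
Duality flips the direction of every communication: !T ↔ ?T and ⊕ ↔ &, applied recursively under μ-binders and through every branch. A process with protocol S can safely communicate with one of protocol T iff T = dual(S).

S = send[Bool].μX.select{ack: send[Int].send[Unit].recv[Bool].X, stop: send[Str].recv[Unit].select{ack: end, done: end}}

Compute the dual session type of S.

send[Bool] → recv[Bool]
  μX → μX  (rec unchanged)
    select{ack,stop} → offer{ack,stop}  (select→offer)
      [ack]
        send[Int] → recv[Int]
          send[Unit] → recv[Unit]
            recv[Bool] → send[Bool]
              dual(X) = X
      [stop]
        send[Str] → recv[Str]
          recv[Unit] → send[Unit]
            select{ack,done} → offer{ack,done}  (select→offer)
              [ack]
                dual(end) = end
              [done]
                dual(end) = end

recv[Bool].μX.offer{ack: recv[Int].recv[Unit].send[Bool].X, stop: recv[Str].send[Unit].offer{ack: end, done: end}}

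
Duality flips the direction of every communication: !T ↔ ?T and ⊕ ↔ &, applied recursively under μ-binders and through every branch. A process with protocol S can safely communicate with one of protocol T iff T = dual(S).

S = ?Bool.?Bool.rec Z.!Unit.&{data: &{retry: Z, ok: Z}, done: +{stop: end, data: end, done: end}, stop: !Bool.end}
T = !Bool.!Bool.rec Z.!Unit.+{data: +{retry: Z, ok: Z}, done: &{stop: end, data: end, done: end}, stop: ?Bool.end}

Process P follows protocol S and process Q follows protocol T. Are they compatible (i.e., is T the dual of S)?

?Bool ‖ !Bool  match
  ?Bool ‖ !Bool  match
    rec Z ‖ rec Z  match (rec unchanged)
      !Unit ‖ !Unit  ✗ same direction on both sides — not dual

NO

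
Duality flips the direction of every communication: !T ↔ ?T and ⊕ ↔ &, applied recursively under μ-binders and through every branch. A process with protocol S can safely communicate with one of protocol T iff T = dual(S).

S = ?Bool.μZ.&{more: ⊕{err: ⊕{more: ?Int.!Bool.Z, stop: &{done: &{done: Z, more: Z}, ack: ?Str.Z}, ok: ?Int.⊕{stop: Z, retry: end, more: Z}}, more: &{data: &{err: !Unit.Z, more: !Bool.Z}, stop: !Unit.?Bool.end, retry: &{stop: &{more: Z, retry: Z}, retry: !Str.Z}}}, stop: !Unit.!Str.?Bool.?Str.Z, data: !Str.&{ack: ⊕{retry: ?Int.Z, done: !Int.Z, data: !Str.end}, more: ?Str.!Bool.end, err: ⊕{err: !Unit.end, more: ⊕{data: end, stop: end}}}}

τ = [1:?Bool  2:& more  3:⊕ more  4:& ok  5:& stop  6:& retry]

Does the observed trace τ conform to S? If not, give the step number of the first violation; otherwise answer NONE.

step 1: ?Bool  match  cont: μZ.…
step 2: & more  match  cont: ⊕{err: ⊕{more: ?Int.!Bool.μZ.…, stop: &{done: &{done: μZ.…, more: μZ.…}, ack: ?Str.μZ.…}, ok: ?Int.⊕{stop: μZ.…, retry: end, more: μZ.…}}, more: &{data: &{err: !Unit.μZ.…, more: !Bool.μZ.…}, stop: !Unit.?Bool.end, retry: &{stop: &{more: μZ.…, retry: μZ.…}, retry: !Str.μZ.…}}}
step 3: ⊕ more  match  cont: &{data: &{err: !Unit.μZ.…, more: !Bool.μZ.…}, stop: !Unit.?Bool.end, retry: &{stop: &{more: μZ.…, retry: μZ.…}, retry: !Str.μZ.…}}
step 4: got & ok, protocol expects & data or & stop or & retry  ✗

4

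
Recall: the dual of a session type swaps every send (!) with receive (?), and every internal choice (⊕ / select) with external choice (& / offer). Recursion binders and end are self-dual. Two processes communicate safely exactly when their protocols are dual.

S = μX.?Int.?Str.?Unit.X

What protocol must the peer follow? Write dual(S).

μX.!Int.!Str.!Unit.X

μX = μX  (rec unchanged)
  ?Int = !Int
    ?Str = !Str
      ?Unit = !Unit
        X ↦ X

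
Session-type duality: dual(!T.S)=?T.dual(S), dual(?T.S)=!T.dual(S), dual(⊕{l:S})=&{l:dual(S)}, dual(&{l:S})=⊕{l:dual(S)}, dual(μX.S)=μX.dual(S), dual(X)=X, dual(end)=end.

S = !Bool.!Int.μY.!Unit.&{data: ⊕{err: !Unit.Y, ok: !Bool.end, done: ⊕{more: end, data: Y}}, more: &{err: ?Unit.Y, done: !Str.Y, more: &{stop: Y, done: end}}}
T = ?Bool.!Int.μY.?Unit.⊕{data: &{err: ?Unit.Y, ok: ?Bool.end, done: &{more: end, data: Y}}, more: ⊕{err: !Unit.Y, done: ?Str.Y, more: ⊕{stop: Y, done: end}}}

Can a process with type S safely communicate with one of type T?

NO

!Bool ‖ ?Bool  ✓
  !Int ‖ !Int  ✗ same direction on both sides — not dual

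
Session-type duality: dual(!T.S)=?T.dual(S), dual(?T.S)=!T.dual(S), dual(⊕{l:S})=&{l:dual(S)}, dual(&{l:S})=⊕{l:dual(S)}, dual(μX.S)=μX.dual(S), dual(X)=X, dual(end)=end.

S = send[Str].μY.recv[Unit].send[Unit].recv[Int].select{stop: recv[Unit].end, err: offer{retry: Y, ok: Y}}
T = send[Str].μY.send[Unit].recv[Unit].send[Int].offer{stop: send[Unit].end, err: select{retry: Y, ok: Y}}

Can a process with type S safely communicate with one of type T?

NO

send[Str] vs send[Str]  ✗ same direction on both sides — not dual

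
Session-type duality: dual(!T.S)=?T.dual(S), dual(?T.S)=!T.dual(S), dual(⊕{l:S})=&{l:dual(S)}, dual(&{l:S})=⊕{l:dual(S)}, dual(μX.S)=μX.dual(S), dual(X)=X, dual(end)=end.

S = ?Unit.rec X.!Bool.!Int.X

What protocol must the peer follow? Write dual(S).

!Unit.rec X.?Bool.?Int.X

?Unit → !Unit
  rec X → rec X  (binder kept)
    !Bool → ?Bool
      !Int → ?Int
        X self-dual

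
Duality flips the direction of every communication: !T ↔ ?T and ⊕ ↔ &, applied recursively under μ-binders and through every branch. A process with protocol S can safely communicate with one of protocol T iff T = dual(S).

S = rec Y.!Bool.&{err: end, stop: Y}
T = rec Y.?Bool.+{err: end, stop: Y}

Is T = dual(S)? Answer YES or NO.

YES

rec Y vs rec Y  match (μ self-dual)
  !Bool vs ?Bool  match
    &{err,stop} vs +{err,stop}  match label sets agree
      • err:
        end vs end  match
      • stop:
        Y vs Y  match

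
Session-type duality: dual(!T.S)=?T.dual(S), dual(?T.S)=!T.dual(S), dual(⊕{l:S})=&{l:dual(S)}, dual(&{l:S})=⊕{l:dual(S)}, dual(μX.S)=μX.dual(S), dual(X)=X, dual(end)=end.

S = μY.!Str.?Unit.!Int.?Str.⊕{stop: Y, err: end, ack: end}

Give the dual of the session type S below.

μY ↦ μY  (rec unchanged)
  !Str ↦ ?Str
    ?Unit ↦ !Unit
      !Int ↦ ?Int
        ?Str ↦ !Str
          ⊕{stop,err,ack} ↦ &{stop,err,ack}  (internal→external)
            [stop]
              Y ↦ Y
            [err]
              end ↦ end
            [ack]
              end ↦ end

μY.?Str.!Unit.?Int.!Str.&{stop: Y, err: end, ack: end}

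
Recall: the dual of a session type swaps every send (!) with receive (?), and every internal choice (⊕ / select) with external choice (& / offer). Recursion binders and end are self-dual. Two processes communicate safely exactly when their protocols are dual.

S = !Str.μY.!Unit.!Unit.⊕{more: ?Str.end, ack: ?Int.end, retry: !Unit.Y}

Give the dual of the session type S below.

?Str.μY.?Unit.?Unit.&{more: !Str.end, ack: !Int.end, retry: ?Unit.Y}

!Str → ?Str
  μY → μY  (μ self-dual)
    !Unit → ?Unit
      !Unit → ?Unit
        ⊕{more,ack,retry} → &{more,ack,retry}  (⊕→&)
          • more:
            ?Str → !Str
              dual(end) = end
          • ack:
            ?Int → !Int
              dual(end) = end
          • retry:
            !Unit → ?Unit
              dual(Y) = Y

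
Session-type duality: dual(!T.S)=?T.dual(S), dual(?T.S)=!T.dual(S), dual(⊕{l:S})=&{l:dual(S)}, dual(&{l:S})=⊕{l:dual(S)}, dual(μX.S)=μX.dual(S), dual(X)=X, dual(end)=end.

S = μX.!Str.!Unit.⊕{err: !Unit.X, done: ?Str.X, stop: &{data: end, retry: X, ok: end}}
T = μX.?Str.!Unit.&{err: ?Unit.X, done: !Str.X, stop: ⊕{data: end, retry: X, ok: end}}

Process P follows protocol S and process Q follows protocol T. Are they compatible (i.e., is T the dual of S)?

NO

μX vs μX  match (rec unchanged)
  !Str vs ?Str  match
    !Unit vs !Unit  ✗ same direction on both sides — not dual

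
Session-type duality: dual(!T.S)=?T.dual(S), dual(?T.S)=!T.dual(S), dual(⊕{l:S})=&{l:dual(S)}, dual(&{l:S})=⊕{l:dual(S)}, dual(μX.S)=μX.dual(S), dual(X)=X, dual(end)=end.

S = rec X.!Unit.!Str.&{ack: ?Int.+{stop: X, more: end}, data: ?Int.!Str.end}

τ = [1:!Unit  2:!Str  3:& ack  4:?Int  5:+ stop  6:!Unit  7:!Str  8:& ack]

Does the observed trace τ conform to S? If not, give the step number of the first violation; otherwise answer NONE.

step 1: !Unit  ok  now at !Str.&{ack: ?Int.+{stop: rec X.…, more: end}, data: ?Int.!Str.end}
step 2: !Str  ok  now at &{ack: ?Int.+{stop: rec X.…, more: end}, data: ?Int.!Str.end}
step 3: & ack  ok  now at ?Int.+{stop: rec X.…, more: end}
step 4: ?Int  ok  now at +{stop: rec X.…, more: end}
step 5: + stop  ok  now at rec X.…
step 6: !Unit  ok  now at !Str.&{ack: ?Int.+{stop: rec X.…, more: end}, data: ?Int.!Str.end}
step 7: !Str  ok  now at &{ack: ?Int.+{stop: rec X.…, more: end}, data: ?Int.!Str.end}
step 8: & ack  ok  now at ?Int.+{stop: rec X.…, more: end}
trace exhausted — no violation

NONE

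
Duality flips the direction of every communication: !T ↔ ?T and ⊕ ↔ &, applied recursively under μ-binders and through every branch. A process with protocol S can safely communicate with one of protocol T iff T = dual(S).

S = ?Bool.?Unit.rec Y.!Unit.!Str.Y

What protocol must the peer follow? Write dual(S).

!Bool.!Unit.rec Y.?Unit.?Str.Y

?Bool = !Bool
  ?Unit = !Unit
    rec Y = rec Y  (μ self-dual)
      !Unit = ?Unit
        !Str = ?Str
          Y ↦ Y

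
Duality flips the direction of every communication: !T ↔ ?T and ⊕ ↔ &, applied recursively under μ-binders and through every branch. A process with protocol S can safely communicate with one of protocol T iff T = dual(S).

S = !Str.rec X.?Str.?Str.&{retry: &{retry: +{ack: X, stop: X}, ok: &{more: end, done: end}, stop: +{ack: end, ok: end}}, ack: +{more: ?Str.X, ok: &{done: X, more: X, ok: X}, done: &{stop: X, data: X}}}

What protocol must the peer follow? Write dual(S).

!Str ↦ ?Str
  rec X ↦ rec X  (μ self-dual)
    ?Str ↦ !Str
      ?Str ↦ !Str
        &{retry,ack} ↦ +{retry,ack}  (&→⊕)
          case retry:
            &{retry,ok,stop} ↦ +{retry,ok,stop}  (&→⊕)
              case retry:
                +{ack,stop} ↦ &{ack,stop}  (⊕→&)
                  case ack:
                    X self-dual
                  case stop:
                    X self-dual
              case ok:
                &{more,done} ↦ +{more,done}  (&→⊕)
                  case more:
                    end self-dual
                  case done:
                    end self-dual
              case stop:
                +{ack,ok} ↦ &{ack,ok}  (⊕→&)
                  case ack:
                    end self-dual
                  case ok:
                    end self-dual
          case ack:
            +{more,ok,done} ↦ &{more,ok,done}  (⊕→&)
              case more:
                ?Str ↦ !Str
                  X self-dual
              case ok:
                &{done,more,ok} ↦ +{done,more,ok}  (&→⊕)
                  case done:
                    X self-dual
                  case more:
                    X self-dual
                  case ok:
                    X self-dual
              case done:
                &{stop,data} ↦ +{stop,data}  (&→⊕)
                  case stop:
                    X self-dual
                  case data:
                    X self-dual

?Str.rec X.!Str.!Str.+{retry: +{retry: &{ack: X, stop: X}, ok: +{more: end, done: end}, stop: &{ack: end, ok: end}}, ack: &{more: !Str.X, ok: +{done: X, more: X, ok: X}, done: +{stop: X, data: X}}}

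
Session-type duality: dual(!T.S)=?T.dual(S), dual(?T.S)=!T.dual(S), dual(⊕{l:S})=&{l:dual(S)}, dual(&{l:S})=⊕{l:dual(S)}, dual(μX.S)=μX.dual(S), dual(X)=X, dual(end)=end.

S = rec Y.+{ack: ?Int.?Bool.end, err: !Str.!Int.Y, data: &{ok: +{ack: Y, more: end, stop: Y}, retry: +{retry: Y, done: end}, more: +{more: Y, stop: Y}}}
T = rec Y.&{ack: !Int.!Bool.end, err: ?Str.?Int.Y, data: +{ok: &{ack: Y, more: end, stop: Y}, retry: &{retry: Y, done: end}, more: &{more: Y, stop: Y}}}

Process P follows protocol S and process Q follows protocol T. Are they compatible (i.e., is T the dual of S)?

rec Y | rec Y  ✓ (binder kept)
  +{ack,err,data} | &{ack,err,data}  ✓ label sets agree
    case ack:
      ?Int | !Int  ✓
        ?Bool | !Bool  ✓
          end | end  ✓
    case err:
      !Str | ?Str  ✓
        !Int | ?Int  ✓
          Y | Y  ✓
    case data:
      &{ok,retry,more} | +{ok,retry,more}  ✓ label sets agree
        case ok:
          +{ack,more,stop} | &{ack,more,stop}  ✓ label sets agree
            case ack:
              Y | Y  ✓
            case more:
              end | end  ✓
            case stop:
              Y | Y  ✓
        case retry:
          +{retry,done} | &{retry,done}  ✓ label sets agree
            case retry:
              Y | Y  ✓
            case done:
              end | end  ✓
        case more:
          +{more,stop} | &{more,stop}  ✓ label sets agree
            case more:
              Y | Y  ✓
            case stop:
              Y | Y  ✓

YES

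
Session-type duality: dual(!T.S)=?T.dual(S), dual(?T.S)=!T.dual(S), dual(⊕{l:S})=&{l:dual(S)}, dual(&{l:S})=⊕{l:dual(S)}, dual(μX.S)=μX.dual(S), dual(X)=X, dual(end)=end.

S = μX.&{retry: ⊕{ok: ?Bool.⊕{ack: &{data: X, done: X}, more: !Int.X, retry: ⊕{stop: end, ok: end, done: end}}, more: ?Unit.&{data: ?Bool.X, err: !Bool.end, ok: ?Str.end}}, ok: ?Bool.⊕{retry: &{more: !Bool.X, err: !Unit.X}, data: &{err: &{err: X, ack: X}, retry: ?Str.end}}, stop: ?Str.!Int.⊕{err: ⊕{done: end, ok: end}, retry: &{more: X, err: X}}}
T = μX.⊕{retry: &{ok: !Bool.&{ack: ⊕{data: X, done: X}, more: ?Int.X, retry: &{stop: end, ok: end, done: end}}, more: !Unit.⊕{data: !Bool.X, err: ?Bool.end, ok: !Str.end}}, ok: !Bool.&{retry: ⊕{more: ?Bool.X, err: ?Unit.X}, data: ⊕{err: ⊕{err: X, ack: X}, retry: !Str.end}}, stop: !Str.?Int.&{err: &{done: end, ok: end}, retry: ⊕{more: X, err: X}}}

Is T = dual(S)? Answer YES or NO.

YES

μX vs μX  ✓ (binder kept)
  &{retry,ok,stop} vs ⊕{retry,ok,stop}  ✓ label sets agree
    [retry]
      ⊕{ok,more} vs &{ok,more}  ✓ label sets agree
        [ok]
          ?Bool vs !Bool  ✓
            ⊕{ack,more,retry} vs &{ack,more,retry}  ✓ label sets agree
              [ack]
                &{data,done} vs ⊕{data,done}  ✓ label sets agree
                  [data]
                    X vs X  ✓
                  [done]
                    X vs X  ✓
              [more]
                !Int vs ?Int  ✓
                  X vs X  ✓
              [retry]
                ⊕{stop,ok,done} vs &{stop,ok,done}  ✓ label sets agree
                  [stop]
                    end vs end  ✓
                  [ok]
                    end vs end  ✓
                  [done]
                    end vs end  ✓
        [more]
          ?Unit vs !Unit  ✓
            &{data,err,ok} vs ⊕{data,err,ok}  ✓ label sets agree
              [data]
                ?Bool vs !Bool  ✓
                  X vs X  ✓
              [err]
                !Bool vs ?Bool  ✓
                  end vs end  ✓
              [ok]
                ?Str vs !Str  ✓
                  end vs end  ✓
    [ok]
      ?Bool vs !Bool  ✓
        ⊕{retry,data} vs &{retry,data}  ✓ label sets agree
          [retry]
            &{more,err} vs ⊕{more,err}  ✓ label sets agree
              [more]
                !Bool vs ?Bool  ✓
                  X vs X  ✓
              [err]
                !Unit vs ?Unit  ✓
                  X vs X  ✓
          [data]
            &{err,retry} vs ⊕{err,retry}  ✓ label sets agree
              [err]
                &{err,ack} vs ⊕{err,ack}  ✓ label sets agree
                  [err]
                    X vs X  ✓
                  [ack]
                    X vs X  ✓
              [retry]
                ?Str vs !Str  ✓
                  end vs end  ✓
    [stop]
      ?Str vs !Str  ✓
        !Int vs ?Int  ✓
          ⊕{err,retry} vs &{err,retry}  ✓ label sets agree
            [err]
              ⊕{done,ok} vs &{done,ok}  ✓ label sets agree
                [done]
                  end vs end  ✓
                [ok]
                  end vs end  ✓
            [retry]
              &{more,err} vs ⊕{more,err}  ✓ label sets agree
                [more]
                  X vs X  ✓
                [err]
                  X vs X  ✓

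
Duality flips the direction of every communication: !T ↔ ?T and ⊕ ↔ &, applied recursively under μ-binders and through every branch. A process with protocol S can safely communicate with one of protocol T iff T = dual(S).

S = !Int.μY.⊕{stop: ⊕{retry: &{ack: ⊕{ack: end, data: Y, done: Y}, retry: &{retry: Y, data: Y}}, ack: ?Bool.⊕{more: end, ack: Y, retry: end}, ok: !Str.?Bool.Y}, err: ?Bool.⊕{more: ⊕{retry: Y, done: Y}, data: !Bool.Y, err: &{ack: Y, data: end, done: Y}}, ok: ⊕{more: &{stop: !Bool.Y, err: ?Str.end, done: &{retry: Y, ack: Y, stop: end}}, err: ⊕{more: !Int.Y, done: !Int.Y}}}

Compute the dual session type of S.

?Int.μY.&{stop: &{retry: ⊕{ack: &{ack: end, data: Y, done: Y}, retry: ⊕{retry: Y, data: Y}}, ack: !Bool.&{more: end, ack: Y, retry: end}, ok: ?Str.!Bool.Y}, err: !Bool.&{more: &{retry: Y, done: Y}, data: ?Bool.Y, err: ⊕{ack: Y, data: end, done: Y}}, ok: &{more: ⊕{stop: ?Bool.Y, err: !Str.end, done: ⊕{retry: Y, ack: Y, stop: end}}, err: &{more: ?Int.Y, done: ?Int.Y}}}

!Int → ?Int
  μY → μY  (μ self-dual)
    ⊕{stop,err,ok} → &{stop,err,ok}  (select→offer)
      case stop:
        ⊕{retry,ack,ok} → &{retry,ack,ok}  (select→offer)
          case retry:
            &{ack,retry} → ⊕{ack,retry}  (offer→select)
              case ack:
                ⊕{ack,data,done} → &{ack,data,done}  (select→offer)
                  case ack:
                    dual(end) = end
                  case data:
                    dual(Y) = Y
                  case done:
                    dual(Y) = Y
              case retry:
                &{retry,data} → ⊕{retry,data}  (offer→select)
                  case retry:
                    dual(Y) = Y
                  case data:
                    dual(Y) = Y
          case ack:
            ?Bool → !Bool
              ⊕{more,ack,retry} → &{more,ack,retry}  (select→offer)
                case more:
                  dual(end) = end
                case ack:
                  dual(Y) = Y
                case retry:
                  dual(end) = end
          case ok:
            !Str → ?Str
              ?Bool → !Bool
                dual(Y) = Y
      case err:
        ?Bool → !Bool
          ⊕{more,data,err} → &{more,data,err}  (select→offer)
            case more:
              ⊕{retry,done} → &{retry,done}  (select→offer)
                case retry:
                  dual(Y) = Y
                case done:
                  dual(Y) = Y
            case data:
              !Bool → ?Bool
                dual(Y) = Y
            case err:
              &{ack,data,done} → ⊕{ack,data,done}  (offer→select)
                case ack:
                  dual(Y) = Y
                case data:
                  dual(end) = end
                case done:
                  dual(Y) = Y
      case ok:
        ⊕{more,err} → &{more,err}  (select→offer)
          case more:
            &{stop,err,done} → ⊕{stop,err,done}  (offer→select)
              case stop:
                !Bool → ?Bool
                  dual(Y) = Y
              case err:
                ?Str → !Str
                  dual(end) = end
              case done:
                &{retry,ack,stop} → ⊕{retry,ack,stop}  (offer→select)
                  case retry:
                    dual(Y) = Y
                  case ack:
                    dual(Y) = Y
                  case stop:
                    dual(end) = end
          case err:
            ⊕{more,done} → &{more,done}  (select→offer)
              case more:
                !Int → ?Int
                  dual(Y) = Y
              case done:
                !Int → ?Int
                  dual(Y) = Y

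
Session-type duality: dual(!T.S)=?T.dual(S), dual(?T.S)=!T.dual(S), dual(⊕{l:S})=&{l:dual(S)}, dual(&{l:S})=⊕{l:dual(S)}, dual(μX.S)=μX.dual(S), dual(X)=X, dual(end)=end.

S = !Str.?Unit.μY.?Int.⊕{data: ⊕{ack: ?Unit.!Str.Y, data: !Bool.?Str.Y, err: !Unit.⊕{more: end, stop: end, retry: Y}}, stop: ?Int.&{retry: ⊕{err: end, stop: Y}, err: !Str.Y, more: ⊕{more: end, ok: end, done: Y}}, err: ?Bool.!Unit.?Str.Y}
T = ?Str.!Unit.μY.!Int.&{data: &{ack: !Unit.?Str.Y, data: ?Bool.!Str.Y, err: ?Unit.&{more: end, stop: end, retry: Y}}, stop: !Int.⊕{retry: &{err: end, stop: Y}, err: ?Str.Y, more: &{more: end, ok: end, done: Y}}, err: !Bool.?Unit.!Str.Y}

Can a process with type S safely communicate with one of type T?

!Str ‖ ?Str  ok
  ?Unit ‖ !Unit  ok
    μY ‖ μY  ok (binder kept)
      ?Int ‖ !Int  ok
        ⊕{data,stop,err} ‖ &{data,stop,err}  ok label sets agree
          case data:
            ⊕{ack,data,err} ‖ &{ack,data,err}  ok label sets agree
              case ack:
                ?Unit ‖ !Unit  ok
                  !Str ‖ ?Str  ok
                    Y ‖ Y  ok
              case data:
                !Bool ‖ ?Bool  ok
                  ?Str ‖ !Str  ok
                    Y ‖ Y  ok
              case err:
                !Unit ‖ ?Unit  ok
                  ⊕{more,stop,retry} ‖ &{more,stop,retry}  ok label sets agree
                    case more:
                      end ‖ end  ok
                    case stop:
                      end ‖ end  ok
                    case retry:
                      Y ‖ Y  ok
          case stop:
            ?Int ‖ !Int  ok
              &{retry,err,more} ‖ ⊕{retry,err,more}  ok label sets agree
                case retry:
                  ⊕{err,stop} ‖ &{err,stop}  ok label sets agree
                    case err:
                      end ‖ end  ok
                    case stop:
                      Y ‖ Y  ok
                case err:
                  !Str ‖ ?Str  ok
                    Y ‖ Y  ok
                case more:
                  ⊕{more,ok,done} ‖ &{more,ok,done}  ok label sets agree
                    case more:
                      end ‖ end  ok
                    case ok:
                      end ‖ end  ok
                    case done:
                      Y ‖ Y  ok
          case err:
            ?Bool ‖ !Bool  ok
              !Unit ‖ ?Unit  ok
                ?Str ‖ !Str  ok
                  Y ‖ Y  ok

YES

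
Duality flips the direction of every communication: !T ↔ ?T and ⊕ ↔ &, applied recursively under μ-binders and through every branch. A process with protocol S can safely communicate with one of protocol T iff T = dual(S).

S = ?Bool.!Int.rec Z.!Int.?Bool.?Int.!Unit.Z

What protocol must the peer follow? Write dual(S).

!Bool.?Int.rec Z.?Int.!Bool.!Int.?Unit.Z

?Bool ↦ !Bool
  !Int ↦ ?Int
    rec Z ↦ rec Z  (rec unchanged)
      !Int ↦ ?Int
        ?Bool ↦ !Bool
          ?Int ↦ !Int
            !Unit ↦ ?Unit
              Z ↦ Z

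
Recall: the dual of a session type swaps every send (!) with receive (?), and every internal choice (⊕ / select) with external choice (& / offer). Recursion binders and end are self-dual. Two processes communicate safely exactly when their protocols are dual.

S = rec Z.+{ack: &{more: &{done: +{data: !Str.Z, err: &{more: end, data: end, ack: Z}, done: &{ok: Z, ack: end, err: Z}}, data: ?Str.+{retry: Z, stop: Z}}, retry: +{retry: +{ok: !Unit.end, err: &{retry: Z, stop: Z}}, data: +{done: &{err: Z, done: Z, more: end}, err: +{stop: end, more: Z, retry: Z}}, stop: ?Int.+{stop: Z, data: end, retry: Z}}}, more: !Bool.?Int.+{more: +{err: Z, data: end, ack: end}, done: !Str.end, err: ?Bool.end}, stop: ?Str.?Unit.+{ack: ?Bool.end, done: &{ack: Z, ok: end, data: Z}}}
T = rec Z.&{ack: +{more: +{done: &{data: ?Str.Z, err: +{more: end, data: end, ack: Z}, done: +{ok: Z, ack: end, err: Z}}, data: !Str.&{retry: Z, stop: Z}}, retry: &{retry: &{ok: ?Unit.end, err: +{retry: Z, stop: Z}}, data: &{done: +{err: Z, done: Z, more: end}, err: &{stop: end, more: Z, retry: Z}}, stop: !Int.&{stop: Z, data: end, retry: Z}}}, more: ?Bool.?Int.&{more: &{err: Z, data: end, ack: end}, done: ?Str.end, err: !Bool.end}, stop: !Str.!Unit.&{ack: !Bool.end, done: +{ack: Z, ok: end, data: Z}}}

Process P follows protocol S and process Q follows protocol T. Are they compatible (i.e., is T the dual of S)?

rec Z ‖ rec Z  ok (μ self-dual)
  +{ack,more,stop} ‖ &{ack,more,stop}  ok same labels
    • ack:
      &{more,retry} ‖ +{more,retry}  ok same labels
        • more:
          &{done,data} ‖ +{done,data}  ok same labels
            • done:
              +{data,err,done} ‖ &{data,err,done}  ok same labels
                • data:
                  !Str ‖ ?Str  ok
                    Z ‖ Z  ok
                • err:
                  &{more,data,ack} ‖ +{more,data,ack}  ok same labels
                    • more:
                      end ‖ end  ok
                    • data:
                      end ‖ end  ok
                    • ack:
                      Z ‖ Z  ok
                • done:
                  &{ok,ack,err} ‖ +{ok,ack,err}  ok same labels
                    • ok:
                      Z ‖ Z  ok
                    • ack:
                      end ‖ end  ok
                    • err:
                      Z ‖ Z  ok
            • data:
              ?Str ‖ !Str  ok
                +{retry,stop} ‖ &{retry,stop}  ok same labels
                  • retry:
                    Z ‖ Z  ok
                  • stop:
                    Z ‖ Z  ok
        • retry:
          +{retry,data,stop} ‖ &{retry,data,stop}  ok same labels
            • retry:
              +{ok,err} ‖ &{ok,err}  ok same labels
                • ok:
                  !Unit ‖ ?Unit  ok
                    end ‖ end  ok
                • err:
                  &{retry,stop} ‖ +{retry,stop}  ok same labels
                    • retry:
                      Z ‖ Z  ok
                    • stop:
                      Z ‖ Z  ok
            • data:
              +{done,err} ‖ &{done,err}  ok same labels
                • done:
                  &{err,done,more} ‖ +{err,done,more}  ok same labels
                    • err:
                      Z ‖ Z  ok
                    • done:
                      Z ‖ Z  ok
                    • more:
                      end ‖ end  ok
                • err:
                  +{stop,more,retry} ‖ &{stop,more,retry}  ok same labels
                    • stop:
                      end ‖ end  ok
                    • more:
                      Z ‖ Z  ok
                    • retry:
                      Z ‖ Z  ok
            • stop:
              ?Int ‖ !Int  ok
                +{stop,data,retry} ‖ &{stop,data,retry}  ok same labels
                  • stop:
                    Z ‖ Z  ok
                  • data:
                    end ‖ end  ok
                  • retry:
                    Z ‖ Z  ok
    • more:
      !Bool ‖ ?Bool  ok
        ?Int ‖ ?Int  ✗ same direction on both sides — not dual

NO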